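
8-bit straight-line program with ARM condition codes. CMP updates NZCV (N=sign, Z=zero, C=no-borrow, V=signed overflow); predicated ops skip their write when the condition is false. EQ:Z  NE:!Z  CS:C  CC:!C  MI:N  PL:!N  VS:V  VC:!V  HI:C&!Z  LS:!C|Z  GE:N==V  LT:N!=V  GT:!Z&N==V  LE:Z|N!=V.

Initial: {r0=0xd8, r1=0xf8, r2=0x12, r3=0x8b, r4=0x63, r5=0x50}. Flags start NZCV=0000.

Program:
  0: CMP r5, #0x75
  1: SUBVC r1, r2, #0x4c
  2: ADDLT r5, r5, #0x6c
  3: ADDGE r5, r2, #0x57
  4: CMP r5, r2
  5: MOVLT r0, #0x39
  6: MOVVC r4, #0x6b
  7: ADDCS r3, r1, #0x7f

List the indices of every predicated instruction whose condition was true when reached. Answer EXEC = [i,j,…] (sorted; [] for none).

EXEC = [1,2,5,6,7]

[0] flags=1000 → (cmp)
[1] flags=1000 VC?T → r1=0xc6
[2] flags=1000 LT?T → r5=0xbc
[3] flags=1000 GE?F → skip
[4] flags=1010 → (cmp)
[5] flags=1010 LT?T → r0=0x39
[6] flags=1010 VC?T → r4=0x6b
[7] flags=1010 CS?T → r3=0x45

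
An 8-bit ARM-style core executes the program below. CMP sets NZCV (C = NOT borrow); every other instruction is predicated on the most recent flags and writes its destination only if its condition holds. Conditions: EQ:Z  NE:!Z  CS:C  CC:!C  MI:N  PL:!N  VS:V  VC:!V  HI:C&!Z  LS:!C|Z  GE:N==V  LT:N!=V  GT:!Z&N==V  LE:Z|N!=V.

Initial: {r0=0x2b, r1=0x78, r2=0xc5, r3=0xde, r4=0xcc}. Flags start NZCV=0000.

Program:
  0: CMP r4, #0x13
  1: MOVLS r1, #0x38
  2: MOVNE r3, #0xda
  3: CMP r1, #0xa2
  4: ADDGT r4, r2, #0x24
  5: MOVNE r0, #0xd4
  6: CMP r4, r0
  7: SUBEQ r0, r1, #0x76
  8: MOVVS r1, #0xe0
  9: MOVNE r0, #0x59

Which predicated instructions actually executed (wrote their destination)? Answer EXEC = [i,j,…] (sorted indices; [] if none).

[0] flags=1010 → (cmp)
[1] flags=1010 LS?F → skip
[2] flags=1010 NE?T → r3=0xda
[3] flags=1001 → (cmp)
[4] flags=1001 GT?T → r4=0xe9
[5] flags=1001 NE?T → r0=0xd4
[6] flags=0010 → (cmp)
[7] flags=0010 EQ?F → skip
[8] flags=0010 VS?F → skip
[9] flags=0010 NE?T → r0=0x59

EXEC = [2,4,5,9]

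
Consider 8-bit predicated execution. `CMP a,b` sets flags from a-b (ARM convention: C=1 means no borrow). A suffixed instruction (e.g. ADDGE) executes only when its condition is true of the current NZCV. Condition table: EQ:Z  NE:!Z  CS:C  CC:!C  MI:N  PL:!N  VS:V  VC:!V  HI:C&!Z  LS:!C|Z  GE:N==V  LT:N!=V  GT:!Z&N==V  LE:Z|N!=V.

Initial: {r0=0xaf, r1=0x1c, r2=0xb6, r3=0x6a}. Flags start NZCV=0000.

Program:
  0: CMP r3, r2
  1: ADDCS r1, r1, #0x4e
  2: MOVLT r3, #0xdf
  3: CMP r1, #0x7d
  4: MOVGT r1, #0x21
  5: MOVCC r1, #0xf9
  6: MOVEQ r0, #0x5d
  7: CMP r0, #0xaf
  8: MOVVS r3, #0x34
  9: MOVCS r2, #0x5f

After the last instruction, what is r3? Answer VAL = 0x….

VAL = 0x6a

[0] flags=1001 → (cmp)
[1] flags=1001 CS?F → skip
[2] flags=1001 LT?F → skip
[3] flags=1000 → (cmp)
[4] flags=1000 GT?F → skip
[5] flags=1000 CC?T → r1=0xf9
[6] flags=1000 EQ?F → skip
[7] flags=0110 → (cmp)
[8] flags=0110 VS?F → skip
[9] flags=0110 CS?T → r2=0x5f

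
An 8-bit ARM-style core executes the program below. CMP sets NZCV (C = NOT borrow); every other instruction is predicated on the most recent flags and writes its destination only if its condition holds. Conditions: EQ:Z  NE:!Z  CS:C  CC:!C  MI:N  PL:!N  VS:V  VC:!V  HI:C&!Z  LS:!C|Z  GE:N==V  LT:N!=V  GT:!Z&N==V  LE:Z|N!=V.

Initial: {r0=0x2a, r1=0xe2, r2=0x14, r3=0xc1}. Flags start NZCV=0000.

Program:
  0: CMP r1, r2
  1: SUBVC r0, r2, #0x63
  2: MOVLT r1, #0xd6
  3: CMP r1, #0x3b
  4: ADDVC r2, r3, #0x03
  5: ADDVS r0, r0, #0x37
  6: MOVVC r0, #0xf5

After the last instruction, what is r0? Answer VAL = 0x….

VAL = 0xf5

[0] flags=1010 → (cmp)
[1] flags=1010 VC?T → r0=0xb1
[2] flags=1010 LT?T → r1=0xd6
[3] flags=1010 → (cmp)
[4] flags=1010 VC?T → r2=0xc4
[5] flags=1010 VS?F → skip
[6] flags=1010 VC?T → r0=0xf5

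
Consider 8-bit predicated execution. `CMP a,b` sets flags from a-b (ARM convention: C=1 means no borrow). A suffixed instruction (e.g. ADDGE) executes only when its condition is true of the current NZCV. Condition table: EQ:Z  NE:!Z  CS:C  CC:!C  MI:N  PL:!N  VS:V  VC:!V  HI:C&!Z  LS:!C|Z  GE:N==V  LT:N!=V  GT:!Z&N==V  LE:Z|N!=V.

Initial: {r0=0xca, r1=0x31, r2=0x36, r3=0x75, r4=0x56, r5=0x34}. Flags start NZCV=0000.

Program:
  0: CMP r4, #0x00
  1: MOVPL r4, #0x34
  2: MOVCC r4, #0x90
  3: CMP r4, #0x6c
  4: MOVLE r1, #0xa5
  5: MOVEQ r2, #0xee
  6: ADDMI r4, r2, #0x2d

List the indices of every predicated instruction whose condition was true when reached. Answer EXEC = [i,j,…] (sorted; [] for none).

0: ✓ CMP  NZCV=0010
1: ✓ MOVPL  r4←0x34
2: · MOVCC
3: ✓ CMP  NZCV=1000
4: ✓ MOVLE  r1←0xa5
5: · MOVEQ
6: ✓ ADDMI  r4←0x63

EXEC = [1,4,6]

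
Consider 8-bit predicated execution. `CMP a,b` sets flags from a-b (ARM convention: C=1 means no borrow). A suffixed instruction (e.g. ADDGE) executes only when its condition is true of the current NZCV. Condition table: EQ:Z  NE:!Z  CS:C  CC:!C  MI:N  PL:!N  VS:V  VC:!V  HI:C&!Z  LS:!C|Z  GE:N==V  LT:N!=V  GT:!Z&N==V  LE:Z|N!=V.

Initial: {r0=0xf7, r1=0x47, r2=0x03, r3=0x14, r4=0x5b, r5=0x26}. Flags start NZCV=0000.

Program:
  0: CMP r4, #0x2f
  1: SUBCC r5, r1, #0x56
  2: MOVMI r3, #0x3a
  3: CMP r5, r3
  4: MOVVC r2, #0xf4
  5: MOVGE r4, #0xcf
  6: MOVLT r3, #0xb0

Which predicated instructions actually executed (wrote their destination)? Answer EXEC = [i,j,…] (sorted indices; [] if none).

EXEC = [4,5]

[0] flags=0010 → (cmp)
[1] flags=0010 CC?F → skip
[2] flags=0010 MI?F → skip
[3] flags=0010 → (cmp)
[4] flags=0010 VC?T → r2=0xf4
[5] flags=0010 GE?T → r4=0xcf
[6] flags=0010 LT?F → skip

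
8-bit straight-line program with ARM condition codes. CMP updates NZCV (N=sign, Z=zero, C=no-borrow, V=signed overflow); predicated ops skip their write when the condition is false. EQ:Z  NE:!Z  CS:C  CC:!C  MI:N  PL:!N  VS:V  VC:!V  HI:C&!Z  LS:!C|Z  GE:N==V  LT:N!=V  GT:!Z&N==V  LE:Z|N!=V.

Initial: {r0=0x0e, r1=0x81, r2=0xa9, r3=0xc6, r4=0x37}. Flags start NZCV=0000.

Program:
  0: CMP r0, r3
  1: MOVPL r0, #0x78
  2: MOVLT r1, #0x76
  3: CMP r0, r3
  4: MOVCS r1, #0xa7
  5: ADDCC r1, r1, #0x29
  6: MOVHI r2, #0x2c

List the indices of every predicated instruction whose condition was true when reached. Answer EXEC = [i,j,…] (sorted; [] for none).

EXEC = [1,5]

[0] flags=0000 → (cmp)
[1] flags=0000 PL?T → r0=0x78
[2] flags=0000 LT?F → skip
[3] flags=1001 → (cmp)
[4] flags=1001 CS?F → skip
[5] flags=1001 CC?T → r1=0xaa
[6] flags=1001 HI?F → skip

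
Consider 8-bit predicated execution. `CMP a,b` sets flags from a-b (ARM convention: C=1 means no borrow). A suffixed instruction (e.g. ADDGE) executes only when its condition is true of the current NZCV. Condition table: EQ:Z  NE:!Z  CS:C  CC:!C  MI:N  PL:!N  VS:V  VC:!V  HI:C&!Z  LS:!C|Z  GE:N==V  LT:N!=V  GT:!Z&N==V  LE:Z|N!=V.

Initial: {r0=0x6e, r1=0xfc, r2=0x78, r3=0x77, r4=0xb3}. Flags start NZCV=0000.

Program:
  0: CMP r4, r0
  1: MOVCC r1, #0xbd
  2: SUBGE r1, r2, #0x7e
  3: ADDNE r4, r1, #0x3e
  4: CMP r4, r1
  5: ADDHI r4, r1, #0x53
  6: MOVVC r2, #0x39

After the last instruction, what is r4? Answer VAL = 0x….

VAL = 0x3a

[0] flags=0011 → (cmp)
[1] flags=0011 CC?F → skip
[2] flags=0011 GE?F → skip
[3] flags=0011 NE?T → r4=0x3a
[4] flags=0000 → (cmp)
[5] flags=0000 HI?F → skip
[6] flags=0000 VC?T → r2=0x39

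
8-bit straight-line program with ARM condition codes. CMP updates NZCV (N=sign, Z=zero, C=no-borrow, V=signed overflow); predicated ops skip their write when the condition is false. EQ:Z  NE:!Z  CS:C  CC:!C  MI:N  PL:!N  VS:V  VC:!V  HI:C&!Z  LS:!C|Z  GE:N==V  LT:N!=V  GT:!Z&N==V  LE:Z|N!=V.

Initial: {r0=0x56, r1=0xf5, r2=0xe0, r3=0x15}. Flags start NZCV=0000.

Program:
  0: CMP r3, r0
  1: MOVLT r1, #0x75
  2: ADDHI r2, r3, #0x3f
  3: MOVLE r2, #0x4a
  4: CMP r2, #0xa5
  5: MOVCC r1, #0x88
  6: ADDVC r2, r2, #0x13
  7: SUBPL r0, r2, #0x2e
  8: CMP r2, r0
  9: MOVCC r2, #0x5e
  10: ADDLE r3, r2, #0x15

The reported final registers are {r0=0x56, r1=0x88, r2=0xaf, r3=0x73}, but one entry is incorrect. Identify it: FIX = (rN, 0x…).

0: ✓ CMP  NZCV=1000
1: ✓ MOVLT  r1←0x75
2: · ADDHI
3: ✓ MOVLE  r2←0x4a
4: ✓ CMP  NZCV=1001
5: ✓ MOVCC  r1←0x88
6: · ADDVC
7: · SUBPL
8: ✓ CMP  NZCV=1000
9: ✓ MOVCC  r2←0x5e
10: ✓ ADDLE  r3←0x73

FIX = (r2, 0x5e)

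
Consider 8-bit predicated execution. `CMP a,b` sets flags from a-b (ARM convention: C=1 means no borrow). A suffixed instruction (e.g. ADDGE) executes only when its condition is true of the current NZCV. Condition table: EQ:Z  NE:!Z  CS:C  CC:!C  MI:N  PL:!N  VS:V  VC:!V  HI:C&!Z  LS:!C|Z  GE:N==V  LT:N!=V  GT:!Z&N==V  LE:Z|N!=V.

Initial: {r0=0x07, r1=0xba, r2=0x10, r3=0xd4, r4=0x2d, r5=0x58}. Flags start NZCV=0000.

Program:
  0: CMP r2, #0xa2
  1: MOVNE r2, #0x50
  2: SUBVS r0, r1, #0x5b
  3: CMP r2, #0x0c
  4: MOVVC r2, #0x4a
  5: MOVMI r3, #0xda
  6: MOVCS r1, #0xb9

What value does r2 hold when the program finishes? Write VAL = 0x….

[0] flags=0000 → (cmp)
[1] flags=0000 NE?T → r2=0x50
[2] flags=0000 VS?F → skip
[3] flags=0010 → (cmp)
[4] flags=0010 VC?T → r2=0x4a
[5] flags=0010 MI?F → skip
[6] flags=0010 CS?T → r1=0xb9

VAL = 0x4a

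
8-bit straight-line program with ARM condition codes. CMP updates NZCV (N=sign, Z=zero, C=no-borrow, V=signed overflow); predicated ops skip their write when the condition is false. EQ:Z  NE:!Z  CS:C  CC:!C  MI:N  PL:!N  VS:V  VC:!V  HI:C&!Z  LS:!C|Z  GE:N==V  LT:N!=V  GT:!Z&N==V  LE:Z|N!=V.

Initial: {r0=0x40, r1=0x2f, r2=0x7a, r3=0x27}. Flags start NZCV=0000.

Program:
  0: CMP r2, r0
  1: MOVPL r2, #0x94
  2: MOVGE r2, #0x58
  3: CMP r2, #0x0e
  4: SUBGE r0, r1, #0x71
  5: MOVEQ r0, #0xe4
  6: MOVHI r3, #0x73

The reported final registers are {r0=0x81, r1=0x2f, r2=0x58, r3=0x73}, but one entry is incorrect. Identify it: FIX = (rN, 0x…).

FIX = (r0, 0xbe)

[0] flags=0010 → (cmp)
[1] flags=0010 PL?T → r2=0x94
[2] flags=0010 GE?T → r2=0x58
[3] flags=0010 → (cmp)
[4] flags=0010 GE?T → r0=0xbe
[5] flags=0010 EQ?F → skip
[6] flags=0010 HI?T → r3=0x73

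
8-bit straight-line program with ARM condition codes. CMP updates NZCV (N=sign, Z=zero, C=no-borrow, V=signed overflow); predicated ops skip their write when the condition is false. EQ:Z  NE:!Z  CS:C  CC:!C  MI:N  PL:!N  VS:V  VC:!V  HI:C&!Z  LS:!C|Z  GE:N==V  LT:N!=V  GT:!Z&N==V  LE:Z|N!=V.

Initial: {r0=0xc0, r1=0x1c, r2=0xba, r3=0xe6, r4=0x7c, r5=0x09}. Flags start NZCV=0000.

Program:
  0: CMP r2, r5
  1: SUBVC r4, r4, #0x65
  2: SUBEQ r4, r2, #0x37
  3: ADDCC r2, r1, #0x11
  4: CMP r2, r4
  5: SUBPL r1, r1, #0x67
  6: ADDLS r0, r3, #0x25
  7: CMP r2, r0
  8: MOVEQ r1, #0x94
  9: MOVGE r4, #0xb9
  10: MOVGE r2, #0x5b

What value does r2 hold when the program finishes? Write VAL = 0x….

[0] flags=1010 → (cmp)
[1] flags=1010 VC?T → r4=0x17
[2] flags=1010 EQ?F → skip
[3] flags=1010 CC?F → skip
[4] flags=1010 → (cmp)
[5] flags=1010 PL?F → skip
[6] flags=1010 LS?F → skip
[7] flags=1000 → (cmp)
[8] flags=1000 EQ?F → skip
[9] flags=1000 GE?F → skip
[10] flags=1000 GE?F → skip

VAL = 0xba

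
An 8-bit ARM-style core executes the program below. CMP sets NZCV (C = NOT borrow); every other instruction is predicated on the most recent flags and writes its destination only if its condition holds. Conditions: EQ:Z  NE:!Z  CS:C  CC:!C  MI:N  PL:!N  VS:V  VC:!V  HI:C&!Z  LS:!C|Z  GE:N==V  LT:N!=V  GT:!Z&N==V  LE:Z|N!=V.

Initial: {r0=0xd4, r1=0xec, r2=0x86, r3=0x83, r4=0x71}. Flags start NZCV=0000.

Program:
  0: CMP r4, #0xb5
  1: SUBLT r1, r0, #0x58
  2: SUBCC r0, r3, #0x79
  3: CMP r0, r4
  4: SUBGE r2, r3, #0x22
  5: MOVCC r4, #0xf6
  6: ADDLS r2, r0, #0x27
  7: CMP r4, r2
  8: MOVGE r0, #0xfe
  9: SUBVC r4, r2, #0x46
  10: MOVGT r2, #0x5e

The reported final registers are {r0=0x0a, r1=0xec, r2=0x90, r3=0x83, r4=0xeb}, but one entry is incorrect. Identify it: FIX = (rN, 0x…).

FIX = (r2, 0x31)

0: ✓ CMP  NZCV=1001
1: · SUBLT
2: ✓ SUBCC  r0←0x0a
3: ✓ CMP  NZCV=1000
4: · SUBGE
5: ✓ MOVCC  r4←0xf6
6: ✓ ADDLS  r2←0x31
7: ✓ CMP  NZCV=1010
8: · MOVGE
9: ✓ SUBVC  r4←0xeb
10: · MOVGT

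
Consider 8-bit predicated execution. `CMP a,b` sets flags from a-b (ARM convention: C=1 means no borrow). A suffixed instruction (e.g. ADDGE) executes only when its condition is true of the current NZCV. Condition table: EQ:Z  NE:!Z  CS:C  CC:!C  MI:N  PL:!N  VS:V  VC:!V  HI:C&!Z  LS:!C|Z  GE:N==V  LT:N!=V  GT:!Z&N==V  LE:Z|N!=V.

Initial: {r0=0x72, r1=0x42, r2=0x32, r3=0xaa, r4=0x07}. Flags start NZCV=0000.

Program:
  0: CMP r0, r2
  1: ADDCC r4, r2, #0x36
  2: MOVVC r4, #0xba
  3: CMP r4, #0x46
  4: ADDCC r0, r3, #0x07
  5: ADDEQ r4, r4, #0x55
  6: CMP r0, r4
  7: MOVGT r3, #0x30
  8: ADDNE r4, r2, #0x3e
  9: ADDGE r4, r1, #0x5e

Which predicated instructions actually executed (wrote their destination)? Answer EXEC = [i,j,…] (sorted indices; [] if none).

EXEC = [2,7,8,9]

0: ✓ CMP  NZCV=0010
1: · ADDCC
2: ✓ MOVVC  r4←0xba
3: ✓ CMP  NZCV=0011
4: · ADDCC
5: · ADDEQ
6: ✓ CMP  NZCV=1001
7: ✓ MOVGT  r3←0x30
8: ✓ ADDNE  r4←0x70
9: ✓ ADDGE  r4←0xa0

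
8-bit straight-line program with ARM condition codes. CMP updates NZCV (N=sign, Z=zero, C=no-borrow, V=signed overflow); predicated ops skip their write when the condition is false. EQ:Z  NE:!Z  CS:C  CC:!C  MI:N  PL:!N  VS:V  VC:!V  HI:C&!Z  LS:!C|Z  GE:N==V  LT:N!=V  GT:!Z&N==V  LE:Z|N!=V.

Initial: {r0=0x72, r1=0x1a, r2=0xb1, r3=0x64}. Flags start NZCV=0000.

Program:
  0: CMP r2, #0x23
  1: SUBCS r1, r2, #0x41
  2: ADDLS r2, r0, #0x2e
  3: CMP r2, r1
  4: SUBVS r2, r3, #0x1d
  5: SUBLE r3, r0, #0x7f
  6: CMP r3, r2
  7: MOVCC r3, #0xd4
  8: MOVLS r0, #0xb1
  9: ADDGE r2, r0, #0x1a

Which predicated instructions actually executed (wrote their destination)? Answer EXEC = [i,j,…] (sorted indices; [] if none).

0: ✓ CMP  NZCV=1010
1: ✓ SUBCS  r1←0x70
2: · ADDLS
3: ✓ CMP  NZCV=0011
4: ✓ SUBVS  r2←0x47
5: ✓ SUBLE  r3←0xf3
6: ✓ CMP  NZCV=1010
7: · MOVCC
8: · MOVLS
9: · ADDGE

EXEC = [1,4,5]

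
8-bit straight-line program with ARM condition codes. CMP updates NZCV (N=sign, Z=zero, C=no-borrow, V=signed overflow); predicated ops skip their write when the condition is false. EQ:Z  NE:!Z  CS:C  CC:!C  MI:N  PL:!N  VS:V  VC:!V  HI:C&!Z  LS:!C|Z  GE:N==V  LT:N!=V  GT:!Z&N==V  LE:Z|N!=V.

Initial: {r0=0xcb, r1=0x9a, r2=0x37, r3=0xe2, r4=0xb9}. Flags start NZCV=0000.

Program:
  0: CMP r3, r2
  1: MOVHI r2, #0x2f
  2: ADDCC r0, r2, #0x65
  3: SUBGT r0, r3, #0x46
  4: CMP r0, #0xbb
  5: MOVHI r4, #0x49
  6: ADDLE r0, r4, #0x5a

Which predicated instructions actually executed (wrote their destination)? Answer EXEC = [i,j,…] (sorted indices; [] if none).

[0] flags=1010 → (cmp)
[1] flags=1010 HI?T → r2=0x2f
[2] flags=1010 CC?F → skip
[3] flags=1010 GT?F → skip
[4] flags=0010 → (cmp)
[5] flags=0010 HI?T → r4=0x49
[6] flags=0010 LE?F → skip

EXEC = [1,5]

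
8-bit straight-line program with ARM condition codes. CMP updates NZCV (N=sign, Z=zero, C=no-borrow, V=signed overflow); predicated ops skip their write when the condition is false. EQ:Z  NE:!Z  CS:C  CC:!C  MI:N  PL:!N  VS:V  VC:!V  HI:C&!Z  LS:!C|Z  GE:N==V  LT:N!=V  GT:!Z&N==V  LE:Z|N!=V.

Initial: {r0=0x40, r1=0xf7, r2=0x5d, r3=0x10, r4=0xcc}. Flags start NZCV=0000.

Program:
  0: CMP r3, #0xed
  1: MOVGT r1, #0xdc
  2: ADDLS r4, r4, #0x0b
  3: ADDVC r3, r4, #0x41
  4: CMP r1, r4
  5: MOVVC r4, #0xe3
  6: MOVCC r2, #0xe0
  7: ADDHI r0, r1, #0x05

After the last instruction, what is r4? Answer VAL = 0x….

VAL = 0xe3

0: ✓ CMP  NZCV=0000
1: ✓ MOVGT  r1←0xdc
2: ✓ ADDLS  r4←0xd7
3: ✓ ADDVC  r3←0x18
4: ✓ CMP  NZCV=0010
5: ✓ MOVVC  r4←0xe3
6: · MOVCC
7: ✓ ADDHI  r0←0xe1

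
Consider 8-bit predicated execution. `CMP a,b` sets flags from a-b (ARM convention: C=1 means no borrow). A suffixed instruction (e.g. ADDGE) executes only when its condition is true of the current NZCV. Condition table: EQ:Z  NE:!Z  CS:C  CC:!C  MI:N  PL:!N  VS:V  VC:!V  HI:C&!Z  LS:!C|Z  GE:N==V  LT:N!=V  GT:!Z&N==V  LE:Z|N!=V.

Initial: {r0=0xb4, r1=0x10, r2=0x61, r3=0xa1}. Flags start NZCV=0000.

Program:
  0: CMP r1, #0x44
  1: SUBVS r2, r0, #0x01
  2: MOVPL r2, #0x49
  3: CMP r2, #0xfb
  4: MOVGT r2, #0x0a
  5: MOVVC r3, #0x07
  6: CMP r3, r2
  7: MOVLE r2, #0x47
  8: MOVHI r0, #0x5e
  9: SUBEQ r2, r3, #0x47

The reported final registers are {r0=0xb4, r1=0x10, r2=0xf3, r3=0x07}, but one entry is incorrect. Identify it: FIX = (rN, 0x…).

0: ✓ CMP  NZCV=1000
1: · SUBVS
2: · MOVPL
3: ✓ CMP  NZCV=0000
4: ✓ MOVGT  r2←0x0a
5: ✓ MOVVC  r3←0x07
6: ✓ CMP  NZCV=1000
7: ✓ MOVLE  r2←0x47
8: · MOVHI
9: · SUBEQ

FIX = (r2, 0x47)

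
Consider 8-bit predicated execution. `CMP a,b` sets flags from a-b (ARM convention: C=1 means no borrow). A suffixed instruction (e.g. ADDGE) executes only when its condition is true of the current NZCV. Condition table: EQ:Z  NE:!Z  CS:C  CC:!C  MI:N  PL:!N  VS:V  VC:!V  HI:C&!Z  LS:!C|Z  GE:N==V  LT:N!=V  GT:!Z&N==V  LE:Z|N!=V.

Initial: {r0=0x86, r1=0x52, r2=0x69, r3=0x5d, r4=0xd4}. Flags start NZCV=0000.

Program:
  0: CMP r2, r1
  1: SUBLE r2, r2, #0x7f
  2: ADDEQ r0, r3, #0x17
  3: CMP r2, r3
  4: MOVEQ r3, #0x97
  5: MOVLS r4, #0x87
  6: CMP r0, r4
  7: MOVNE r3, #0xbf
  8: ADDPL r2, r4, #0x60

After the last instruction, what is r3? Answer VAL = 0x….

0: ✓ CMP  NZCV=0010
1: · SUBLE
2: · ADDEQ
3: ✓ CMP  NZCV=0010
4: · MOVEQ
5: · MOVLS
6: ✓ CMP  NZCV=1000
7: ✓ MOVNE  r3←0xbf
8: · ADDPL

VAL = 0xbf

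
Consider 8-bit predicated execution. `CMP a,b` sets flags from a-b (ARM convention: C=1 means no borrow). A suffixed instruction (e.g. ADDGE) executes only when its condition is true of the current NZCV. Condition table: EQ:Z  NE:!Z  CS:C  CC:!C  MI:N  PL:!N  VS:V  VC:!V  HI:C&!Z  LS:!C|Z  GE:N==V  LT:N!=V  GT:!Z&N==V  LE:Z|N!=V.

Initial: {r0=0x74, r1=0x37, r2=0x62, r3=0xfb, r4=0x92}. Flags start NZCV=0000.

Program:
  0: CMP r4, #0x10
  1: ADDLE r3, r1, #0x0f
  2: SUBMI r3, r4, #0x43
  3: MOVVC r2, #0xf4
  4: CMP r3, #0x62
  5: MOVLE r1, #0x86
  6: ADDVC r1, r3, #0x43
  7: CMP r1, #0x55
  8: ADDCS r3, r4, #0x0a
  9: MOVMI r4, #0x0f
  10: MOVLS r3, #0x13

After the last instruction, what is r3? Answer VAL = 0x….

VAL = 0x9c

0: ✓ CMP  NZCV=1010
1: ✓ ADDLE  r3←0x46
2: ✓ SUBMI  r3←0x4f
3: ✓ MOVVC  r2←0xf4
4: ✓ CMP  NZCV=1000
5: ✓ MOVLE  r1←0x86
6: ✓ ADDVC  r1←0x92
7: ✓ CMP  NZCV=0011
8: ✓ ADDCS  r3←0x9c
9: · MOVMI
10: · MOVLS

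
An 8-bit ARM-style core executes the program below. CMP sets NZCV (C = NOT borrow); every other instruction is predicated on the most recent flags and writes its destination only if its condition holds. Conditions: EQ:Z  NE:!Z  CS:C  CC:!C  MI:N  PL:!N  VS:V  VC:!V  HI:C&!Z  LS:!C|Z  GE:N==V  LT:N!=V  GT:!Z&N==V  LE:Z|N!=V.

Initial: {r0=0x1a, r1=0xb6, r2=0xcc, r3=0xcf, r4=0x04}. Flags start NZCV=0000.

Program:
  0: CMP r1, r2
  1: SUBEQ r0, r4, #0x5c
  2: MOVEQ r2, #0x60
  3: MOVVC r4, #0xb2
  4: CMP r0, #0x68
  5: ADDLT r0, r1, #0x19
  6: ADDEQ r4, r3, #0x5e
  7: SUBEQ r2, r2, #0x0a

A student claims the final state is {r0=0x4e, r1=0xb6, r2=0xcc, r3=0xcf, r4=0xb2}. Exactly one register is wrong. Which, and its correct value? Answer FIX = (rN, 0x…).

[0] flags=1000 → (cmp)
[1] flags=1000 EQ?F → skip
[2] flags=1000 EQ?F → skip
[3] flags=1000 VC?T → r4=0xb2
[4] flags=1000 → (cmp)
[5] flags=1000 LT?T → r0=0xcf
[6] flags=1000 EQ?F → skip
[7] flags=1000 EQ?F → skip

FIX = (r0, 0xcf)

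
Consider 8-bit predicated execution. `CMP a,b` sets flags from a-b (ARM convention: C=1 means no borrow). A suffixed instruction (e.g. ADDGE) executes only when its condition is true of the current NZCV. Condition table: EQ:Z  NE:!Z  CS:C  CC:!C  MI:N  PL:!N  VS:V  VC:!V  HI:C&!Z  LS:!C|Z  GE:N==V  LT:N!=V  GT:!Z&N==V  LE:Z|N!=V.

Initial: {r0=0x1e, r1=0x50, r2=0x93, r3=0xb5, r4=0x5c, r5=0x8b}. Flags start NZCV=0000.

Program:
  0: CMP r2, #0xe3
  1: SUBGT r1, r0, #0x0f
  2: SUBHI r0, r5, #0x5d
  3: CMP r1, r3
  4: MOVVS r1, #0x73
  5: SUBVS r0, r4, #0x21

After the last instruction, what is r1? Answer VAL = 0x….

0: ✓ CMP  NZCV=1000
1: · SUBGT
2: · SUBHI
3: ✓ CMP  NZCV=1001
4: ✓ MOVVS  r1←0x73
5: ✓ SUBVS  r0←0x3b

VAL = 0x73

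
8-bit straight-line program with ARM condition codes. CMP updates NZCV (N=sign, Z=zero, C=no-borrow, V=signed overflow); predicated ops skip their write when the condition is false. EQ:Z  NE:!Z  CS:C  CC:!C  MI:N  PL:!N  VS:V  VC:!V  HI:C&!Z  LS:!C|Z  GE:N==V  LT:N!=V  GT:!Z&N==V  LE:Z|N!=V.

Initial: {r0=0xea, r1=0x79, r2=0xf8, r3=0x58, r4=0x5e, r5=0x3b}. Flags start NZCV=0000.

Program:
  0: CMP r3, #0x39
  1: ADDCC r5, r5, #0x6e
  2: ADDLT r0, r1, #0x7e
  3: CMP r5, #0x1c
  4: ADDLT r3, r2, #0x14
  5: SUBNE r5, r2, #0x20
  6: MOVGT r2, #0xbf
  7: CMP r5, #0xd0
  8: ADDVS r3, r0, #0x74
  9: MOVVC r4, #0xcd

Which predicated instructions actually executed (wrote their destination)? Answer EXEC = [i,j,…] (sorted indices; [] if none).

EXEC = [5,6,9]

0: ✓ CMP  NZCV=0010
1: · ADDCC
2: · ADDLT
3: ✓ CMP  NZCV=0010
4: · ADDLT
5: ✓ SUBNE  r5←0xd8
6: ✓ MOVGT  r2←0xbf
7: ✓ CMP  NZCV=0010
8: · ADDVS
9: ✓ MOVVC  r4←0xcd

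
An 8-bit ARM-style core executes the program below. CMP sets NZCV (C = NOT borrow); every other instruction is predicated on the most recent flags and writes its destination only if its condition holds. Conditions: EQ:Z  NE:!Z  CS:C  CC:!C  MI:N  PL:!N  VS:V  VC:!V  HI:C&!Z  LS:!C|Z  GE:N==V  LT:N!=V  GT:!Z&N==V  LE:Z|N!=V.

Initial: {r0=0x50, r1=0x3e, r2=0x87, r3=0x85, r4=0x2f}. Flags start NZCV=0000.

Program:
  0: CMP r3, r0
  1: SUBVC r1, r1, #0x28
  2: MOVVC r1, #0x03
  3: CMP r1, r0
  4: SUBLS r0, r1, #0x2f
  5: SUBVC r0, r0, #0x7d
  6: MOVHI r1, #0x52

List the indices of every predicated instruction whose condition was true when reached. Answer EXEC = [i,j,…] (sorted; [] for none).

EXEC = [4,5]

0: ✓ CMP  NZCV=0011
1: · SUBVC
2: · MOVVC
3: ✓ CMP  NZCV=1000
4: ✓ SUBLS  r0←0x0f
5: ✓ SUBVC  r0←0x92
6: · MOVHI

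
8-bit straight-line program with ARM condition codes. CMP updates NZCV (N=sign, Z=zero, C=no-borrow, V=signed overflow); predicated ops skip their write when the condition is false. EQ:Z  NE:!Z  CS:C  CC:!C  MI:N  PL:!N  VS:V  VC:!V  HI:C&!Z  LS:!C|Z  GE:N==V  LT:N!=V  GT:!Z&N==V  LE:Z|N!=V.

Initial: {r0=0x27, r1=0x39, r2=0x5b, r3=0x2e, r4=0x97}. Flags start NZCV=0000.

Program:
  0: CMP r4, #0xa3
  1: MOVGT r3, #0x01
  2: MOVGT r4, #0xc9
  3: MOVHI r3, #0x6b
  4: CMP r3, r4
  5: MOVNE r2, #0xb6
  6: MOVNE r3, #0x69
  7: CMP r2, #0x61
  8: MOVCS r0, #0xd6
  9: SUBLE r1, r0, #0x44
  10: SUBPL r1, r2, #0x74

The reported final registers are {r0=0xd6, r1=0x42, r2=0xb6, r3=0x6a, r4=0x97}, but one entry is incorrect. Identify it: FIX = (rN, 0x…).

FIX = (r3, 0x69)

0: ✓ CMP  NZCV=1000
1: · MOVGT
2: · MOVGT
3: · MOVHI
4: ✓ CMP  NZCV=1001
5: ✓ MOVNE  r2←0xb6
6: ✓ MOVNE  r3←0x69
7: ✓ CMP  NZCV=0011
8: ✓ MOVCS  r0←0xd6
9: ✓ SUBLE  r1←0x92
10: ✓ SUBPL  r1←0x42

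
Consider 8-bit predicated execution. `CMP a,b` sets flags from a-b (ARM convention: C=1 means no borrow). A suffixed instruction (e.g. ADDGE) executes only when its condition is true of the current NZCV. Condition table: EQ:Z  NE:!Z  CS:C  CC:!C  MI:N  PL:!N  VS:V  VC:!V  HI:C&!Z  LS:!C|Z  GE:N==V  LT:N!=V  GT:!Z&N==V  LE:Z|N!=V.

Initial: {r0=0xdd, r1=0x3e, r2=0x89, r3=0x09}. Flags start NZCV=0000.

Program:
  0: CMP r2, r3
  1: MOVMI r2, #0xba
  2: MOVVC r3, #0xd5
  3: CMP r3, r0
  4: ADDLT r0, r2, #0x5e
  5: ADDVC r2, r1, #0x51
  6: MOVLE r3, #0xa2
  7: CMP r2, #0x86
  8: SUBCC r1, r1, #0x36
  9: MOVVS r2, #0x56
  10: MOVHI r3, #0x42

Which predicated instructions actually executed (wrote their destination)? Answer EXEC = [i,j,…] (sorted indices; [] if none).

EXEC = [1,2,4,5,6,10]

[0] flags=1010 → (cmp)
[1] flags=1010 MI?T → r2=0xba
[2] flags=1010 VC?T → r3=0xd5
[3] flags=1000 → (cmp)
[4] flags=1000 LT?T → r0=0x18
[5] flags=1000 VC?T → r2=0x8f
[6] flags=1000 LE?T → r3=0xa2
[7] flags=0010 → (cmp)
[8] flags=0010 CC?F → skip
[9] flags=0010 VS?F → skip
[10] flags=0010 HI?T → r3=0x42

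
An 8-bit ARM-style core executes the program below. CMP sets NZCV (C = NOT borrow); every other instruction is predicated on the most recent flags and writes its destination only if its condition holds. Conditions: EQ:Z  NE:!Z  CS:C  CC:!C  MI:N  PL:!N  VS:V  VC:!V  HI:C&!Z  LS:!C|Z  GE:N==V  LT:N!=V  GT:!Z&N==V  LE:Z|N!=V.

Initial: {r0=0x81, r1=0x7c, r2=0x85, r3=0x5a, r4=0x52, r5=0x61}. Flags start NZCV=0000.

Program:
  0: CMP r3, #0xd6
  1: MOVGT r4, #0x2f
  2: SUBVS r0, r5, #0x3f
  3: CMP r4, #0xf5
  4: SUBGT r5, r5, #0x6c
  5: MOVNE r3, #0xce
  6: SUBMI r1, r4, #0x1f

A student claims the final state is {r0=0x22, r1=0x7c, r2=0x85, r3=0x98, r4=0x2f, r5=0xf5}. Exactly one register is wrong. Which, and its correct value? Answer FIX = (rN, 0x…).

0: ✓ CMP  NZCV=1001
1: ✓ MOVGT  r4←0x2f
2: ✓ SUBVS  r0←0x22
3: ✓ CMP  NZCV=0000
4: ✓ SUBGT  r5←0xf5
5: ✓ MOVNE  r3←0xce
6: · SUBMI

FIX = (r3, 0xce)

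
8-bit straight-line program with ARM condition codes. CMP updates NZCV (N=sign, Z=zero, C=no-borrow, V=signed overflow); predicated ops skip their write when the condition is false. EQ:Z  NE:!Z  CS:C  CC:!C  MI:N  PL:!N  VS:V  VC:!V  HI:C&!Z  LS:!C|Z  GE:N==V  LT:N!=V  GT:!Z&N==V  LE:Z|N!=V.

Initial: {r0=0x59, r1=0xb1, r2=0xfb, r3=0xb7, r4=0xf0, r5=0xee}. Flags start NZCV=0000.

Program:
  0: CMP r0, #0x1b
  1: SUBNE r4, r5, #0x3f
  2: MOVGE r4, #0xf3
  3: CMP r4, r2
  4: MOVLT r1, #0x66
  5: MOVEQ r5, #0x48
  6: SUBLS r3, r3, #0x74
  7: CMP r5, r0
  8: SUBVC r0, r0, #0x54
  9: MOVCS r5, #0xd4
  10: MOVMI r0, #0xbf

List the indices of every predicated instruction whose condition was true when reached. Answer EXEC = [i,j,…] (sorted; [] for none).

0: ✓ CMP  NZCV=0010
1: ✓ SUBNE  r4←0xaf
2: ✓ MOVGE  r4←0xf3
3: ✓ CMP  NZCV=1000
4: ✓ MOVLT  r1←0x66
5: · MOVEQ
6: ✓ SUBLS  r3←0x43
7: ✓ CMP  NZCV=1010
8: ✓ SUBVC  r0←0x05
9: ✓ MOVCS  r5←0xd4
10: ✓ MOVMI  r0←0xbf

EXEC = [1,2,4,6,8,9,10]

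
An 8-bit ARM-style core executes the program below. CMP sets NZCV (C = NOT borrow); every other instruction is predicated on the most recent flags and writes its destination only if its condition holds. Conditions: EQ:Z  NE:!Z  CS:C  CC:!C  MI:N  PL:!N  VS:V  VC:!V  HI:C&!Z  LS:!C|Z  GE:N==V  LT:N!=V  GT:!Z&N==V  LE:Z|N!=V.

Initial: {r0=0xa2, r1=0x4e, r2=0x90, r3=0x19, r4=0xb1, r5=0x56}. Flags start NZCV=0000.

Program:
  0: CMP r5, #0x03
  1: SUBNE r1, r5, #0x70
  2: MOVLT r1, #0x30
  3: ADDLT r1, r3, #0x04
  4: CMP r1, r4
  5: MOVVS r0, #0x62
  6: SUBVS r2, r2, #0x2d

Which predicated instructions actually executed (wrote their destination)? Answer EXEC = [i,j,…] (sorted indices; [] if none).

0: ✓ CMP  NZCV=0010
1: ✓ SUBNE  r1←0xe6
2: · MOVLT
3: · ADDLT
4: ✓ CMP  NZCV=0010
5: · MOVVS
6: · SUBVS

EXEC = [1]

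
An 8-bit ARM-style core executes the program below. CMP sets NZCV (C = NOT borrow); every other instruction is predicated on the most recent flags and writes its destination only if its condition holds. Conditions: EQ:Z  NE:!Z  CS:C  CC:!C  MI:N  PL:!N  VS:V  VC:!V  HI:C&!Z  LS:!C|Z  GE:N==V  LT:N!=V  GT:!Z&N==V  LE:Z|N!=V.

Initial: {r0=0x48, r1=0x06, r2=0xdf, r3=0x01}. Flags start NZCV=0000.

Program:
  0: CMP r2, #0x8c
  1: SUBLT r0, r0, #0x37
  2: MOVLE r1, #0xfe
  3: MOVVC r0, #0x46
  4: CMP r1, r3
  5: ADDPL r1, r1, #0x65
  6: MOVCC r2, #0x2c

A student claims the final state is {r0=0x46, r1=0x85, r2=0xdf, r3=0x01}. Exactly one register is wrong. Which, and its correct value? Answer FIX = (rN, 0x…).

FIX = (r1, 0x6b)

[0] flags=0010 → (cmp)
[1] flags=0010 LT?F → skip
[2] flags=0010 LE?F → skip
[3] flags=0010 VC?T → r0=0x46
[4] flags=0010 → (cmp)
[5] flags=0010 PL?T → r1=0x6b
[6] flags=0010 CC?F → skip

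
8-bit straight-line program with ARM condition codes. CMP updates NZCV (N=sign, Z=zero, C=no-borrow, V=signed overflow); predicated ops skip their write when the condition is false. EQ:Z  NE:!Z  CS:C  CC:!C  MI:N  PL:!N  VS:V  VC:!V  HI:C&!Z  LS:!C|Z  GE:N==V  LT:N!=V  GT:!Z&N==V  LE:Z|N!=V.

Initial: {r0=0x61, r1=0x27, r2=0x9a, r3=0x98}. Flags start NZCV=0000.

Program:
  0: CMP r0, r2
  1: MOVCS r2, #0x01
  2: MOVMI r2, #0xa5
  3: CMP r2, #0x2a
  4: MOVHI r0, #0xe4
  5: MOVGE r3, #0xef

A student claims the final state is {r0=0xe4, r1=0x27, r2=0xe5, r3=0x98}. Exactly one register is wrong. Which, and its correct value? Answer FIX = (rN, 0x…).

[0] flags=1001 → (cmp)
[1] flags=1001 CS?F → skip
[2] flags=1001 MI?T → r2=0xa5
[3] flags=0011 → (cmp)
[4] flags=0011 HI?T → r0=0xe4
[5] flags=0011 GE?F → skip

FIX = (r2, 0xa5)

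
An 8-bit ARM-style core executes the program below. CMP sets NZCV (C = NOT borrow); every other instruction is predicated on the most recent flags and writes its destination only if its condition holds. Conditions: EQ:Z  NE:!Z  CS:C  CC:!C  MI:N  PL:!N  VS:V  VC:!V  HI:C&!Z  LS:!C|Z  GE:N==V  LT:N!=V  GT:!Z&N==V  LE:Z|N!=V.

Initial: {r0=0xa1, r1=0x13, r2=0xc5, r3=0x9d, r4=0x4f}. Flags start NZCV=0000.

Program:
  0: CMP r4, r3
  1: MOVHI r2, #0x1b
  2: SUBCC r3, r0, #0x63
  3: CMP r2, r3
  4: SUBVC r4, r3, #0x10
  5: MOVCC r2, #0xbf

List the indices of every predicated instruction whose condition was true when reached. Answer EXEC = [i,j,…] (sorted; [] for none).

EXEC = [2,4]

0: ✓ CMP  NZCV=1001
1: · MOVHI
2: ✓ SUBCC  r3←0x3e
3: ✓ CMP  NZCV=1010
4: ✓ SUBVC  r4←0x2e
5: · MOVCC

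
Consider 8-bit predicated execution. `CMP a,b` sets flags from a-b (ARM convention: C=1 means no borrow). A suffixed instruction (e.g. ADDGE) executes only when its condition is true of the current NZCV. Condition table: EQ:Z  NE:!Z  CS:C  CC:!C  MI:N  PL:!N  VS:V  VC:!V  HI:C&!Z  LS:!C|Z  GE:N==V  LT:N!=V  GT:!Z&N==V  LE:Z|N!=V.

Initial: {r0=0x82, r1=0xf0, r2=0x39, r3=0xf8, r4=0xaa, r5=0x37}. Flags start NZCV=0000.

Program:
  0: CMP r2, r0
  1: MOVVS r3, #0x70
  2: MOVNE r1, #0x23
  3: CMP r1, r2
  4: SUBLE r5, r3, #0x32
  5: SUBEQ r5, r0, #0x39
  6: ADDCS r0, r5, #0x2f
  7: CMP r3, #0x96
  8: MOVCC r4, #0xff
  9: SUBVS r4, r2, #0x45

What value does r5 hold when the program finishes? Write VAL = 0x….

[0] flags=1001 → (cmp)
[1] flags=1001 VS?T → r3=0x70
[2] flags=1001 NE?T → r1=0x23
[3] flags=1000 → (cmp)
[4] flags=1000 LE?T → r5=0x3e
[5] flags=1000 EQ?F → skip
[6] flags=1000 CS?F → skip
[7] flags=1001 → (cmp)
[8] flags=1001 CC?T → r4=0xff
[9] flags=1001 VS?T → r4=0xf4

VAL = 0x3e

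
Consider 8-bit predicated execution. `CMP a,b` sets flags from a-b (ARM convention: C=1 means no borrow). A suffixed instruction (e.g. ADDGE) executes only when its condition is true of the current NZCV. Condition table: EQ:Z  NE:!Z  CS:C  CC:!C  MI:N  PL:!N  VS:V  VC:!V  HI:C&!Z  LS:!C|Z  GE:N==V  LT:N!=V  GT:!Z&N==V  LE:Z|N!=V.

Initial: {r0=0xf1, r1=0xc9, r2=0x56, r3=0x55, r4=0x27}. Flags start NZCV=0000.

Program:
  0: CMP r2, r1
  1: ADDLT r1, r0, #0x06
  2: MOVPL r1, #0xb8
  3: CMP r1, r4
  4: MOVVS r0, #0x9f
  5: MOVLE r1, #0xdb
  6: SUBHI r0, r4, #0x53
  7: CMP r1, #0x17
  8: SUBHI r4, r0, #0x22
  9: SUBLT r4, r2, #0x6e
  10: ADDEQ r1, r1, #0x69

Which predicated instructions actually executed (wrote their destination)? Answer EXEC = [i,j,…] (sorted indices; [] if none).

EXEC = [5,6,8,9]

[0] flags=1001 → (cmp)
[1] flags=1001 LT?F → skip
[2] flags=1001 PL?F → skip
[3] flags=1010 → (cmp)
[4] flags=1010 VS?F → skip
[5] flags=1010 LE?T → r1=0xdb
[6] flags=1010 HI?T → r0=0xd4
[7] flags=1010 → (cmp)
[8] flags=1010 HI?T → r4=0xb2
[9] flags=1010 LT?T → r4=0xe8
[10] flags=1010 EQ?F → skip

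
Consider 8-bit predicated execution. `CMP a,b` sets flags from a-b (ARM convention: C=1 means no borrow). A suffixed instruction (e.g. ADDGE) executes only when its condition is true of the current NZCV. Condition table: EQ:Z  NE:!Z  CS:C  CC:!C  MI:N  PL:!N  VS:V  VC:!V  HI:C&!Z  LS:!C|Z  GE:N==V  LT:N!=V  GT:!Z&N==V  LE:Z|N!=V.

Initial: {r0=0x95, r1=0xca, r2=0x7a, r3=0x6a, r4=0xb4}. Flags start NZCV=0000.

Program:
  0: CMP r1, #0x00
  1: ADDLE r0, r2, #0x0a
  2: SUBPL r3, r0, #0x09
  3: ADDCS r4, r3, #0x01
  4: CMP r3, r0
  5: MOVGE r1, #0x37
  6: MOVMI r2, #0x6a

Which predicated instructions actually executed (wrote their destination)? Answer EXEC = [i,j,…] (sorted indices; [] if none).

EXEC = [1,3,5,6]

[0] flags=1010 → (cmp)
[1] flags=1010 LE?T → r0=0x84
[2] flags=1010 PL?F → skip
[3] flags=1010 CS?T → r4=0x6b
[4] flags=1001 → (cmp)
[5] flags=1001 GE?T → r1=0x37
[6] flags=1001 MI?T → r2=0x6a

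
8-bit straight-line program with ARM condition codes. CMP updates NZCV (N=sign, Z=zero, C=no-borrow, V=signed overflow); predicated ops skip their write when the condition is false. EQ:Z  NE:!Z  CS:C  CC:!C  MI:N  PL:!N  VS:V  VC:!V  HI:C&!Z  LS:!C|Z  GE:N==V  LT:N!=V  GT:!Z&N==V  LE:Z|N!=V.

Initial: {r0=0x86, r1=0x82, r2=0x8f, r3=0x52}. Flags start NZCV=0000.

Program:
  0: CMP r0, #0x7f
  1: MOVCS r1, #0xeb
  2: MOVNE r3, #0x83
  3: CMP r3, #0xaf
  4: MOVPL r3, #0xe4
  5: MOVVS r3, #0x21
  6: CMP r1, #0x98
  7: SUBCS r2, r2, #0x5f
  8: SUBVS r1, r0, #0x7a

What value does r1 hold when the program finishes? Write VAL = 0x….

VAL = 0xeb

0: ✓ CMP  NZCV=0011
1: ✓ MOVCS  r1←0xeb
2: ✓ MOVNE  r3←0x83
3: ✓ CMP  NZCV=1000
4: · MOVPL
5: · MOVVS
6: ✓ CMP  NZCV=0010
7: ✓ SUBCS  r2←0x30
8: · SUBVS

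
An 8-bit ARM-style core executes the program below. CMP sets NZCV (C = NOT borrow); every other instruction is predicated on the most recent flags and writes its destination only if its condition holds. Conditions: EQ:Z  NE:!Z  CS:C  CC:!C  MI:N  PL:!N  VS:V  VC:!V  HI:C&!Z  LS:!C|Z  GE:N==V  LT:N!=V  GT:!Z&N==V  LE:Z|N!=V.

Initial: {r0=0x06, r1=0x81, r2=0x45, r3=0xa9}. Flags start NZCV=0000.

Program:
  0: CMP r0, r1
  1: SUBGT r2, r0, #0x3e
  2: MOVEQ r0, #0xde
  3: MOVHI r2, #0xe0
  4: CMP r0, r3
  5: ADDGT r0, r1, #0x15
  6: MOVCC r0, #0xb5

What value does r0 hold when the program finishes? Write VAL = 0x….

0: ✓ CMP  NZCV=1001
1: ✓ SUBGT  r2←0xc8
2: · MOVEQ
3: · MOVHI
4: ✓ CMP  NZCV=0000
5: ✓ ADDGT  r0←0x96
6: ✓ MOVCC  r0←0xb5

VAL = 0xb5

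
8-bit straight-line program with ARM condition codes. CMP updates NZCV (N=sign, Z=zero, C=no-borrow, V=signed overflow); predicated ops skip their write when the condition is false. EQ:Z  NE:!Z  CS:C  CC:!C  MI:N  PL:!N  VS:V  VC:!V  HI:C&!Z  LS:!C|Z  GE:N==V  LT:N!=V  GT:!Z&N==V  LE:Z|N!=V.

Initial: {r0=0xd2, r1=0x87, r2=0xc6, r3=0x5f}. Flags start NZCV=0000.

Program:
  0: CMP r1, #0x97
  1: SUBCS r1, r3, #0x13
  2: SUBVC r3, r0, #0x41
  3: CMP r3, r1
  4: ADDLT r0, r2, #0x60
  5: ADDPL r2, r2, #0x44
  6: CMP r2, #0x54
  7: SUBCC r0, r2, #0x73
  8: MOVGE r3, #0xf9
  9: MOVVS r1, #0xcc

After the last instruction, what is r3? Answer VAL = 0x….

[0] flags=1000 → (cmp)
[1] flags=1000 CS?F → skip
[2] flags=1000 VC?T → r3=0x91
[3] flags=0010 → (cmp)
[4] flags=0010 LT?F → skip
[5] flags=0010 PL?T → r2=0x0a
[6] flags=1000 → (cmp)
[7] flags=1000 CC?T → r0=0x97
[8] flags=1000 GE?F → skip
[9] flags=1000 VS?F → skip

VAL = 0x91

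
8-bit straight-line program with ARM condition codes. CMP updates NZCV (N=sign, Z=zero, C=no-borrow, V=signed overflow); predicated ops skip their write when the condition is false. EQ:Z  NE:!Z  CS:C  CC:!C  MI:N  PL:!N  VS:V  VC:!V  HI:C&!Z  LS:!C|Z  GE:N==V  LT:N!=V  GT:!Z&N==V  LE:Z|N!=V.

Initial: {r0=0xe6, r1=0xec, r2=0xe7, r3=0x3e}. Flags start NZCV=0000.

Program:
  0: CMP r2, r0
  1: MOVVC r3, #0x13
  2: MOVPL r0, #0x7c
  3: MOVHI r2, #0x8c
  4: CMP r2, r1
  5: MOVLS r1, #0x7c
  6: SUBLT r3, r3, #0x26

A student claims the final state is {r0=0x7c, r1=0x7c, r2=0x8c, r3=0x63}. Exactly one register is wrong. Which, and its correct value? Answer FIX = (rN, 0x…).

FIX = (r3, 0xed)

[0] flags=0010 → (cmp)
[1] flags=0010 VC?T → r3=0x13
[2] flags=0010 PL?T → r0=0x7c
[3] flags=0010 HI?T → r2=0x8c
[4] flags=1000 → (cmp)
[5] flags=1000 LS?T → r1=0x7c
[6] flags=1000 LT?T → r3=0xed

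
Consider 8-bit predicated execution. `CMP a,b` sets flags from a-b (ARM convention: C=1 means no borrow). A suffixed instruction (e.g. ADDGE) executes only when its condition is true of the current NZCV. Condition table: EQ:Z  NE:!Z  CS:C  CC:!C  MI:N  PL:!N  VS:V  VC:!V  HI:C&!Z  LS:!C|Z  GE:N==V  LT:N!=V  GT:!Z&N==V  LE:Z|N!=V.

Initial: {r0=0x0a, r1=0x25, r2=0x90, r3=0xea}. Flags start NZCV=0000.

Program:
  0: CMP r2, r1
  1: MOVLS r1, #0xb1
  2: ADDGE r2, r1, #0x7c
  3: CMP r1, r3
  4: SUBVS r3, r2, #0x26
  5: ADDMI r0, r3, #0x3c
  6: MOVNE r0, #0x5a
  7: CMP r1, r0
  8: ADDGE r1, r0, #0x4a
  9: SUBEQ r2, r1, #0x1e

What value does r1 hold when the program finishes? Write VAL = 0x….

VAL = 0x25

[0] flags=0011 → (cmp)
[1] flags=0011 LS?F → skip
[2] flags=0011 GE?F → skip
[3] flags=0000 → (cmp)
[4] flags=0000 VS?F → skip
[5] flags=0000 MI?F → skip
[6] flags=0000 NE?T → r0=0x5a
[7] flags=1000 → (cmp)
[8] flags=1000 GE?F → skip
[9] flags=1000 EQ?F → skip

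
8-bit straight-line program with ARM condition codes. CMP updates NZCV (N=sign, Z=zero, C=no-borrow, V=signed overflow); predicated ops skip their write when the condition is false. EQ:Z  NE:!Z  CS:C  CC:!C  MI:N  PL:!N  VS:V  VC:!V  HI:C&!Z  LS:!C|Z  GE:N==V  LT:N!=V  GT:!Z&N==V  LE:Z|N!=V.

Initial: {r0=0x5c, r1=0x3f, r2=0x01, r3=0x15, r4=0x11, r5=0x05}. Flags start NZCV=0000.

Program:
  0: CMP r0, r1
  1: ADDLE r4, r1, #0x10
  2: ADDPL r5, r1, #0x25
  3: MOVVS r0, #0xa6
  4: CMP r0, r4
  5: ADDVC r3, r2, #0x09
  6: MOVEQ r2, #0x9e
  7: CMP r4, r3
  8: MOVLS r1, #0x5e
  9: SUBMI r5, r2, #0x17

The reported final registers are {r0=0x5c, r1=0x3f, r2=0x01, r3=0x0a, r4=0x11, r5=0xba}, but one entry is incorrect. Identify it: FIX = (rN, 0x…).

FIX = (r5, 0x64)

0: ✓ CMP  NZCV=0010
1: · ADDLE
2: ✓ ADDPL  r5←0x64
3: · MOVVS
4: ✓ CMP  NZCV=0010
5: ✓ ADDVC  r3←0x0a
6: · MOVEQ
7: ✓ CMP  NZCV=0010
8: · MOVLS
9: · SUBMI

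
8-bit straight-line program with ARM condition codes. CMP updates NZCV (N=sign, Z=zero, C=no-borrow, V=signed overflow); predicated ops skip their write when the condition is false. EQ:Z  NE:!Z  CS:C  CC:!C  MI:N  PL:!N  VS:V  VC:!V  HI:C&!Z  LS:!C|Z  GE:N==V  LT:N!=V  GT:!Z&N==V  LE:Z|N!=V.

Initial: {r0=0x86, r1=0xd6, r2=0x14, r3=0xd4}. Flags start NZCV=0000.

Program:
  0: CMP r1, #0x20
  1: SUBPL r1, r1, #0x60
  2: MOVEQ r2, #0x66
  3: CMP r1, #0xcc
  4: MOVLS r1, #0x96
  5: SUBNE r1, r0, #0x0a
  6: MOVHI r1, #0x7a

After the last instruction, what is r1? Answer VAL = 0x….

0: ✓ CMP  NZCV=1010
1: · SUBPL
2: · MOVEQ
3: ✓ CMP  NZCV=0010
4: · MOVLS
5: ✓ SUBNE  r1←0x7c
6: ✓ MOVHI  r1←0x7a

VAL = 0x7a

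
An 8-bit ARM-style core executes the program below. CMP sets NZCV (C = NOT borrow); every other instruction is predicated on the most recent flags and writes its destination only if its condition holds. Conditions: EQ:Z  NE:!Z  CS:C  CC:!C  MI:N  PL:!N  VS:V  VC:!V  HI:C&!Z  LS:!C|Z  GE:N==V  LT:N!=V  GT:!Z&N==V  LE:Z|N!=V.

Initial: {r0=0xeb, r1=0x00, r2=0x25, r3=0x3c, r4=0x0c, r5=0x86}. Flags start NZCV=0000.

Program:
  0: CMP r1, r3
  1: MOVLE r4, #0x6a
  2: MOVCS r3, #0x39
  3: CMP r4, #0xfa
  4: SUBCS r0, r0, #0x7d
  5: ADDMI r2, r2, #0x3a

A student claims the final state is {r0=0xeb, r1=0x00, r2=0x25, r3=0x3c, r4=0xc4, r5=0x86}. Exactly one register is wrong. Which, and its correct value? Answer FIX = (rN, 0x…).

0: ✓ CMP  NZCV=1000
1: ✓ MOVLE  r4←0x6a
2: · MOVCS
3: ✓ CMP  NZCV=0000
4: · SUBCS
5: · ADDMI

FIX = (r4, 0x6a)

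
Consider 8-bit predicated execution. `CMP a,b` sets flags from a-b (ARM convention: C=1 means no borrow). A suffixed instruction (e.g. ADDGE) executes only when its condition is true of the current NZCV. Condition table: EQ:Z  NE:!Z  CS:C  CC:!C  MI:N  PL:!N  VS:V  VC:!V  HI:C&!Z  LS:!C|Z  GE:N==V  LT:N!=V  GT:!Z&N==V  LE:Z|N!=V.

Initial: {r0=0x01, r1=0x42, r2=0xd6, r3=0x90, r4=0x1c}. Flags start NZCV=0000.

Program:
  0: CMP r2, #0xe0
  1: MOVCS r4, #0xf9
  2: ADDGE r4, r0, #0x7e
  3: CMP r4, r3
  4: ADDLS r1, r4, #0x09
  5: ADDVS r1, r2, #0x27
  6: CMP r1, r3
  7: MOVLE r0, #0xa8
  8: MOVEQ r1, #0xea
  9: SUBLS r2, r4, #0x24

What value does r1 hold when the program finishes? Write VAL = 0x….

VAL = 0xfd

0: ✓ CMP  NZCV=1000
1: · MOVCS
2: · ADDGE
3: ✓ CMP  NZCV=1001
4: ✓ ADDLS  r1←0x25
5: ✓ ADDVS  r1←0xfd
6: ✓ CMP  NZCV=0010
7: · MOVLE
8: · MOVEQ
9: · SUBLS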